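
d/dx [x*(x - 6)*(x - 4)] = 3*x^2 - 20*x + 24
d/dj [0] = 0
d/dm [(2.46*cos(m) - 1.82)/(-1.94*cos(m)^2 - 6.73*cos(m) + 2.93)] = (-4.7724*cos(m)^2 + 7.0616*cos(m) + 5.0408)*sin(m)/(3.7636*cos(m)^4 + 26.1124*cos(m)^3 + 33.9245*cos(m)^2 - 39.4378*cos(m) + 8.5849)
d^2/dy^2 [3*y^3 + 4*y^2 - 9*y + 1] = 18*y + 8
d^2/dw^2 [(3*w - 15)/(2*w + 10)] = -30/(w + 5)^3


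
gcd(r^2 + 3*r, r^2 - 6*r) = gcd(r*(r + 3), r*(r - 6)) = r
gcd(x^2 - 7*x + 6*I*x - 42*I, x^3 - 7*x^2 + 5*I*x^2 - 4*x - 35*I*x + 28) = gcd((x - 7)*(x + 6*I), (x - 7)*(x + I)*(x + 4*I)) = x - 7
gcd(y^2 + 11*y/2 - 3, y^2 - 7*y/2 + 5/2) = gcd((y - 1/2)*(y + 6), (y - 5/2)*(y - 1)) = 1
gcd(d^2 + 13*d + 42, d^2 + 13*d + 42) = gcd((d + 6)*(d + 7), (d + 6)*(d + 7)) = d^2 + 13*d + 42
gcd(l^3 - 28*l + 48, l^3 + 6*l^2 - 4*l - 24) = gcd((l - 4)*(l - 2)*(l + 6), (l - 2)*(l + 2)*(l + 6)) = l^2 + 4*l - 12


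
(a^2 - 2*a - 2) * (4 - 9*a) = -9*a^3 + 22*a^2 + 10*a - 8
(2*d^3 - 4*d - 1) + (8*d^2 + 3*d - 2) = 2*d^3 + 8*d^2 - d - 3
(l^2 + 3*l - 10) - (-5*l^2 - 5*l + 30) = 6*l^2 + 8*l - 40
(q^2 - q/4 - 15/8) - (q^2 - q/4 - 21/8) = 3/4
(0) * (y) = 0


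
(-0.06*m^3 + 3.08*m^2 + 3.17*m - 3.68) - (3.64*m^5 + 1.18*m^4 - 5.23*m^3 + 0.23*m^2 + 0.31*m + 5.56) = -3.64*m^5 - 1.18*m^4 + 5.17*m^3 + 2.85*m^2 + 2.86*m - 9.24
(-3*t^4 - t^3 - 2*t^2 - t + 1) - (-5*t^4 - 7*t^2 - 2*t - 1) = 2*t^4 - t^3 + 5*t^2 + t + 2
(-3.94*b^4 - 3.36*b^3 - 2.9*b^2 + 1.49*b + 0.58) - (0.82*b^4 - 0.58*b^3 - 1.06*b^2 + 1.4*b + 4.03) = -4.76*b^4 - 2.78*b^3 - 1.84*b^2 + 0.0900000000000001*b - 3.45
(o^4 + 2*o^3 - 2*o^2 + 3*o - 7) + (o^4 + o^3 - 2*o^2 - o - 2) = 2*o^4 + 3*o^3 - 4*o^2 + 2*o - 9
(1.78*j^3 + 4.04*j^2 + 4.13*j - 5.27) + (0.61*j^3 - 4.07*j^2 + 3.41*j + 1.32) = 2.39*j^3 - 0.0300000000000002*j^2 + 7.54*j - 3.95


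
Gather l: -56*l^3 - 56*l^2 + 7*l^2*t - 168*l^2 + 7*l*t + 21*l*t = -56*l^3 + l^2*(7*t - 224) + 28*l*t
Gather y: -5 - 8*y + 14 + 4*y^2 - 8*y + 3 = 4*y^2 - 16*y + 12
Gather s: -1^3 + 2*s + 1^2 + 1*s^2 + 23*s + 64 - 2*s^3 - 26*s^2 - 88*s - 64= -2*s^3 - 25*s^2 - 63*s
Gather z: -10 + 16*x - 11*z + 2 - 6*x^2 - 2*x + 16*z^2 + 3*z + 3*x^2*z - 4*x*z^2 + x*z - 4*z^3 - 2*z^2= -6*x^2 + 14*x - 4*z^3 + z^2*(14 - 4*x) + z*(3*x^2 + x - 8) - 8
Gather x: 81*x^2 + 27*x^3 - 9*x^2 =27*x^3 + 72*x^2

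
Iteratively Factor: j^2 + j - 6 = (j + 3)*(j - 2)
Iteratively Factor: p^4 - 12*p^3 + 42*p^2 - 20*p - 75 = (p - 5)*(p^3 - 7*p^2 + 7*p + 15) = (p - 5)*(p + 1)*(p^2 - 8*p + 15) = (p - 5)*(p - 3)*(p + 1)*(p - 5)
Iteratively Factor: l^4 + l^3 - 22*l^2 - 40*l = (l + 2)*(l^3 - l^2 - 20*l) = (l - 5)*(l + 2)*(l^2 + 4*l) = (l - 5)*(l + 2)*(l + 4)*(l)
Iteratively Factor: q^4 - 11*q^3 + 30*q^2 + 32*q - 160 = (q - 5)*(q^3 - 6*q^2 + 32) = (q - 5)*(q - 4)*(q^2 - 2*q - 8) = (q - 5)*(q - 4)*(q + 2)*(q - 4)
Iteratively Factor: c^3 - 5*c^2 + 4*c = (c - 4)*(c^2 - c) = (c - 4)*(c - 1)*(c)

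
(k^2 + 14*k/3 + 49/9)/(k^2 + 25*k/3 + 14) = (k + 7/3)/(k + 6)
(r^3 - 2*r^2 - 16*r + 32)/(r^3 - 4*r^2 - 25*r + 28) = (r^2 - 6*r + 8)/(r^2 - 8*r + 7)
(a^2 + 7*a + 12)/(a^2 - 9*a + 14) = (a^2 + 7*a + 12)/(a^2 - 9*a + 14)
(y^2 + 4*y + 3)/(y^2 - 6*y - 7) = (y + 3)/(y - 7)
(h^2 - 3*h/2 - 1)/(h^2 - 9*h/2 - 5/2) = (h - 2)/(h - 5)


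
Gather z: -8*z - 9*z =-17*z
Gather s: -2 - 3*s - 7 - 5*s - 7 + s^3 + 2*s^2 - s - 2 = s^3 + 2*s^2 - 9*s - 18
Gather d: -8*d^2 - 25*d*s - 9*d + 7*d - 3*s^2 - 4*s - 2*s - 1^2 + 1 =-8*d^2 + d*(-25*s - 2) - 3*s^2 - 6*s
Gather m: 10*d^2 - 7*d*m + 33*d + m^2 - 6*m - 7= 10*d^2 + 33*d + m^2 + m*(-7*d - 6) - 7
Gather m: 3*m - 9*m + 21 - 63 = -6*m - 42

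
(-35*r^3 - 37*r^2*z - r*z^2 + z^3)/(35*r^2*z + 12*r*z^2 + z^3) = (-7*r^2 - 6*r*z + z^2)/(z*(7*r + z))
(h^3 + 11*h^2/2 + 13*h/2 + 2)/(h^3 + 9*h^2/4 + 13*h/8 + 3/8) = 4*(h + 4)/(4*h + 3)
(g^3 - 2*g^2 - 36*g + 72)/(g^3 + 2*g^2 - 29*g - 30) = (g^2 - 8*g + 12)/(g^2 - 4*g - 5)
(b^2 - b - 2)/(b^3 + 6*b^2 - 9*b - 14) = 1/(b + 7)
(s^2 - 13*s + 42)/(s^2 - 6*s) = (s - 7)/s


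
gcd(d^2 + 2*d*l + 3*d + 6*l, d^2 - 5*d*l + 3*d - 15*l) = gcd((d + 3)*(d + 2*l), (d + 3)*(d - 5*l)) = d + 3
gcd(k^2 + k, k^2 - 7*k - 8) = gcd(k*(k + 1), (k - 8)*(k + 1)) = k + 1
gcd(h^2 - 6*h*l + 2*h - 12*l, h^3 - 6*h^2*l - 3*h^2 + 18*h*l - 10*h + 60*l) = h^2 - 6*h*l + 2*h - 12*l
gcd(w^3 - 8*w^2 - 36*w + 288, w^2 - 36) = w^2 - 36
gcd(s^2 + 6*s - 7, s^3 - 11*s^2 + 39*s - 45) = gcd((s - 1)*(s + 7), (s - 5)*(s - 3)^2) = 1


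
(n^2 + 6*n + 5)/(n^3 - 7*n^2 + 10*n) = (n^2 + 6*n + 5)/(n*(n^2 - 7*n + 10))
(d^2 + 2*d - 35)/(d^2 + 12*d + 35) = (d - 5)/(d + 5)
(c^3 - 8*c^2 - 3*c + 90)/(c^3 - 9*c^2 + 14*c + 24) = (c^2 - 2*c - 15)/(c^2 - 3*c - 4)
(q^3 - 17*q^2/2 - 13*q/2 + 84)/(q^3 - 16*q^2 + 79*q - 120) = (2*q^2 - q - 21)/(2*(q^2 - 8*q + 15))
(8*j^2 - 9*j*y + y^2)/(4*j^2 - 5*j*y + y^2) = (-8*j + y)/(-4*j + y)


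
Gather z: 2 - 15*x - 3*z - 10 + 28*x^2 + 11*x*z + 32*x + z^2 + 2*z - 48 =28*x^2 + 17*x + z^2 + z*(11*x - 1) - 56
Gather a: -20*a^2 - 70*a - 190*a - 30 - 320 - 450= -20*a^2 - 260*a - 800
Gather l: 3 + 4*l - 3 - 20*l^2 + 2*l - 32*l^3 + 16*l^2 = -32*l^3 - 4*l^2 + 6*l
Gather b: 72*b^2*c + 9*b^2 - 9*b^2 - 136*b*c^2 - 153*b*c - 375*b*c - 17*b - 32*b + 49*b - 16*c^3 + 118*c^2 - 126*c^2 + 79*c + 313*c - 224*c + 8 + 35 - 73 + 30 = 72*b^2*c + b*(-136*c^2 - 528*c) - 16*c^3 - 8*c^2 + 168*c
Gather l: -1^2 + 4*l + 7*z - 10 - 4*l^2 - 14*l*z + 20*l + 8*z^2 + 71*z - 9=-4*l^2 + l*(24 - 14*z) + 8*z^2 + 78*z - 20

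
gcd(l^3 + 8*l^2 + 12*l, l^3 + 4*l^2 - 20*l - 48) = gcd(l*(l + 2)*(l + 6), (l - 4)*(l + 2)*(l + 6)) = l^2 + 8*l + 12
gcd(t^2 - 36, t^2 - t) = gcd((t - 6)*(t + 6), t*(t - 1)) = 1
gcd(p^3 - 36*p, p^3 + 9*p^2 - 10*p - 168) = p + 6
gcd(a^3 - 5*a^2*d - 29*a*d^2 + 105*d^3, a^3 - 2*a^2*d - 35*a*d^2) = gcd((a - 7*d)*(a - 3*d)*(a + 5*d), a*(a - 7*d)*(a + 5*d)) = a^2 - 2*a*d - 35*d^2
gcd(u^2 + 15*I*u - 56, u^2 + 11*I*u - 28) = u + 7*I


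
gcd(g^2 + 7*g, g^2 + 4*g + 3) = 1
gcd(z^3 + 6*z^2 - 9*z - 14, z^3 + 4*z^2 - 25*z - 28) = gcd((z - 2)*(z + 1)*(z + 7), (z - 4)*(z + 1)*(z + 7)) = z^2 + 8*z + 7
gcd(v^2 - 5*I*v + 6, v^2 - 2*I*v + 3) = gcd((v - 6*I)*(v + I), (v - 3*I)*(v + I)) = v + I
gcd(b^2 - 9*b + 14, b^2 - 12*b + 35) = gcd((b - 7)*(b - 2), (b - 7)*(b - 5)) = b - 7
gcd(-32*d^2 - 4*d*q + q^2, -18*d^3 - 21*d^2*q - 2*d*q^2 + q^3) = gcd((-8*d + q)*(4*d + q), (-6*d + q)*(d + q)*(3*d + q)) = 1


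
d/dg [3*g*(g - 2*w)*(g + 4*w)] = 9*g^2 + 12*g*w - 24*w^2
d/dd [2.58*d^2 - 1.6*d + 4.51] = 5.16*d - 1.6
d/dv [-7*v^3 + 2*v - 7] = 2 - 21*v^2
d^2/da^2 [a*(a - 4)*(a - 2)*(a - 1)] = 12*a^2 - 42*a + 28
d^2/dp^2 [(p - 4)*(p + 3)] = 2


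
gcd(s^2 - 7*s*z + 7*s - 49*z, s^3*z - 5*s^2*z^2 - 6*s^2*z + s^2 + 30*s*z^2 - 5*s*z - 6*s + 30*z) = 1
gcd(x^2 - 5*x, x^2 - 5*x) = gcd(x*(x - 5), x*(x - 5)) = x^2 - 5*x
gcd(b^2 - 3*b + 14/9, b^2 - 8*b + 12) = 1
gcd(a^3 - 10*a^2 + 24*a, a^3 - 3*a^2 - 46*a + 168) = a^2 - 10*a + 24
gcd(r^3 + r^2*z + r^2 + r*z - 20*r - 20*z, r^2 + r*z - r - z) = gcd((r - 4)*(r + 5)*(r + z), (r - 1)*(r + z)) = r + z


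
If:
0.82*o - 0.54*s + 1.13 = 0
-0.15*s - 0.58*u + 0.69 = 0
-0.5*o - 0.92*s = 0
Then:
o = -1.01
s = 0.55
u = 1.05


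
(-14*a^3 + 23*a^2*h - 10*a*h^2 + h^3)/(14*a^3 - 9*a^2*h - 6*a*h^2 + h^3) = (-2*a + h)/(2*a + h)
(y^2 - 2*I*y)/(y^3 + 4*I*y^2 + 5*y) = (y - 2*I)/(y^2 + 4*I*y + 5)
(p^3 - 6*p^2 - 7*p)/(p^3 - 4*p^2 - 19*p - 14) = p/(p + 2)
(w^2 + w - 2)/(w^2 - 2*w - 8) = (w - 1)/(w - 4)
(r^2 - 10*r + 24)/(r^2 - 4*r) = (r - 6)/r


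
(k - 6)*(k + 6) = k^2 - 36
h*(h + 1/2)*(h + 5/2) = h^3 + 3*h^2 + 5*h/4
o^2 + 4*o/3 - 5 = (o - 5/3)*(o + 3)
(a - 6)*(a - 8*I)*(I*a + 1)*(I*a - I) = -a^4 + 7*a^3 + 9*I*a^3 + 2*a^2 - 63*I*a^2 - 56*a + 54*I*a + 48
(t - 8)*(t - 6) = t^2 - 14*t + 48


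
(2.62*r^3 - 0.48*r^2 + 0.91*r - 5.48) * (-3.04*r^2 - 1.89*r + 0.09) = -7.9648*r^5 - 3.4926*r^4 - 1.6234*r^3 + 14.8961*r^2 + 10.4391*r - 0.4932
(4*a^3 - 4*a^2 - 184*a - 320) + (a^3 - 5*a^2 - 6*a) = 5*a^3 - 9*a^2 - 190*a - 320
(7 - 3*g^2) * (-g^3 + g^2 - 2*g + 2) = 3*g^5 - 3*g^4 - g^3 + g^2 - 14*g + 14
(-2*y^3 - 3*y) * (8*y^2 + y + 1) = -16*y^5 - 2*y^4 - 26*y^3 - 3*y^2 - 3*y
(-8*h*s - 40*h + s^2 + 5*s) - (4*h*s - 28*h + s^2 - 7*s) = -12*h*s - 12*h + 12*s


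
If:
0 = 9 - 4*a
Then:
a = 9/4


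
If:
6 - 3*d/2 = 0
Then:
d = 4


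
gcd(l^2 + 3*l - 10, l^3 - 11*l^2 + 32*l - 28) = l - 2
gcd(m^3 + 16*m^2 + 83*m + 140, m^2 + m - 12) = m + 4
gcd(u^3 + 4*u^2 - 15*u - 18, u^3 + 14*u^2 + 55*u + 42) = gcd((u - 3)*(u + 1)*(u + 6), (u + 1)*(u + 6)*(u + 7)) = u^2 + 7*u + 6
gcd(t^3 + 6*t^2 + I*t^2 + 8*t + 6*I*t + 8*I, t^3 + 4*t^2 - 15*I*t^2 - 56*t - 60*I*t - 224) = t + 4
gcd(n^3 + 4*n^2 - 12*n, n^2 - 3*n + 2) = n - 2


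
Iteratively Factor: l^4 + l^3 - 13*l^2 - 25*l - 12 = (l + 3)*(l^3 - 2*l^2 - 7*l - 4) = (l + 1)*(l + 3)*(l^2 - 3*l - 4) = (l - 4)*(l + 1)*(l + 3)*(l + 1)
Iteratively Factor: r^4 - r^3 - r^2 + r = (r - 1)*(r^3 - r) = r*(r - 1)*(r^2 - 1) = r*(r - 1)^2*(r + 1)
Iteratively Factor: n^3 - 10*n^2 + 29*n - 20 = (n - 4)*(n^2 - 6*n + 5) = (n - 5)*(n - 4)*(n - 1)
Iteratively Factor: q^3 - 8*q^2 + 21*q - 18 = (q - 3)*(q^2 - 5*q + 6) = (q - 3)^2*(q - 2)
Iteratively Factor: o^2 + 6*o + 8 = (o + 2)*(o + 4)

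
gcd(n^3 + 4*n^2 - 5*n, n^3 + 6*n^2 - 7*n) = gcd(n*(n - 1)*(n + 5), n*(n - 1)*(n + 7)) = n^2 - n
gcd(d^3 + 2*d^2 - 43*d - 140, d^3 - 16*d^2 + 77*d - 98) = d - 7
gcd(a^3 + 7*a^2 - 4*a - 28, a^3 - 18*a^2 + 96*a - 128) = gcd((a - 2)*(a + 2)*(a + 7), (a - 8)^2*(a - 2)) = a - 2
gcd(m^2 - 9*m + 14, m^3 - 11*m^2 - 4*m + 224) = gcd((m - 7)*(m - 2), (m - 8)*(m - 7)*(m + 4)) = m - 7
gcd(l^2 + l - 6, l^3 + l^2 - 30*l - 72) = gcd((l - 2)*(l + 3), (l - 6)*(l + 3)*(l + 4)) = l + 3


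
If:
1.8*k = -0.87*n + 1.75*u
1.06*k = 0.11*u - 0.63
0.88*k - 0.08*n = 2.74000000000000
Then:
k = -7.25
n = -113.98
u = -64.12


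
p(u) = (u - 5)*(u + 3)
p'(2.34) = 2.68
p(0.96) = -16.00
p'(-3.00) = -8.00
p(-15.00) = 240.00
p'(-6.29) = -14.58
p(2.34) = -14.20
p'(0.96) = -0.08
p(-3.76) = 6.66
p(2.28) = -14.36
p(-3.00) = 0.00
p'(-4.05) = -10.10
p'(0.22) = -1.56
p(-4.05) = 9.50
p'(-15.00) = -32.00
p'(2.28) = 2.56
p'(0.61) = -0.78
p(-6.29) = 37.14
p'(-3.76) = -9.52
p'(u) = 2*u - 2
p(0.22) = -15.39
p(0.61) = -15.85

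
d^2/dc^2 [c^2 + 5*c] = 2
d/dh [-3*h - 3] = -3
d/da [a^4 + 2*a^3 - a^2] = 2*a*(2*a^2 + 3*a - 1)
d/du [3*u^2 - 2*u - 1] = 6*u - 2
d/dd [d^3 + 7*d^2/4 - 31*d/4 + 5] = 3*d^2 + 7*d/2 - 31/4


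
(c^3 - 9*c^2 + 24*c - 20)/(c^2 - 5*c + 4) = (c^3 - 9*c^2 + 24*c - 20)/(c^2 - 5*c + 4)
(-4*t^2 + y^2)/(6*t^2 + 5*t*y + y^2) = (-2*t + y)/(3*t + y)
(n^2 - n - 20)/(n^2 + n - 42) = (n^2 - n - 20)/(n^2 + n - 42)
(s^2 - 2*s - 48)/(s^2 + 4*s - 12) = (s - 8)/(s - 2)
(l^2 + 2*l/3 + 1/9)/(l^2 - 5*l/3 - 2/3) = (l + 1/3)/(l - 2)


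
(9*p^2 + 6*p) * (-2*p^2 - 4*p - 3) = -18*p^4 - 48*p^3 - 51*p^2 - 18*p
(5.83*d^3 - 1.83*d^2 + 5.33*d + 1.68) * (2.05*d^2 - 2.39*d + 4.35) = 11.9515*d^5 - 17.6852*d^4 + 40.6607*d^3 - 17.2552*d^2 + 19.1703*d + 7.308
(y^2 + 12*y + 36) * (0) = 0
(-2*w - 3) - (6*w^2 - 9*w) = -6*w^2 + 7*w - 3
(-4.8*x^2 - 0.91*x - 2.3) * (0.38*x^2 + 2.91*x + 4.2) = -1.824*x^4 - 14.3138*x^3 - 23.6821*x^2 - 10.515*x - 9.66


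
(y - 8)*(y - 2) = y^2 - 10*y + 16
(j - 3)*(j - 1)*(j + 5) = j^3 + j^2 - 17*j + 15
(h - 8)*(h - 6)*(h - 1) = h^3 - 15*h^2 + 62*h - 48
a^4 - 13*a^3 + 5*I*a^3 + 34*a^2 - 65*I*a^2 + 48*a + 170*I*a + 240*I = (a - 8)*(a - 6)*(a + 1)*(a + 5*I)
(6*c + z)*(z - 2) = 6*c*z - 12*c + z^2 - 2*z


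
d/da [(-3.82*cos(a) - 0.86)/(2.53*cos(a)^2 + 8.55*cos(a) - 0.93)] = (9.66459999999999*sin(a)^2 - 4.3516*cos(a) - 20.5702)*sin(a)/(2.53*cos(a)^2 + 8.55*cos(a) - 0.93)^2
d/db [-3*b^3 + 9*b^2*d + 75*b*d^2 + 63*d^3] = -9*b^2 + 18*b*d + 75*d^2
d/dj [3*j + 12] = 3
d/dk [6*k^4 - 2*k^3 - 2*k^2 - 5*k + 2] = 24*k^3 - 6*k^2 - 4*k - 5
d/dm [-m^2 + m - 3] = 1 - 2*m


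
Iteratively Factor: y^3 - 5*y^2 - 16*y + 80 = (y - 5)*(y^2 - 16) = (y - 5)*(y + 4)*(y - 4)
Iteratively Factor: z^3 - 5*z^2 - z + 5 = (z + 1)*(z^2 - 6*z + 5) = (z - 5)*(z + 1)*(z - 1)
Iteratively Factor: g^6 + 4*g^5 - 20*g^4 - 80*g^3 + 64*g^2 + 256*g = (g + 2)*(g^5 + 2*g^4 - 24*g^3 - 32*g^2 + 128*g) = (g + 2)*(g + 4)*(g^4 - 2*g^3 - 16*g^2 + 32*g) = (g + 2)*(g + 4)^2*(g^3 - 6*g^2 + 8*g) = g*(g + 2)*(g + 4)^2*(g^2 - 6*g + 8) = g*(g - 4)*(g + 2)*(g + 4)^2*(g - 2)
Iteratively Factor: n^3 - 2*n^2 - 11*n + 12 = (n - 1)*(n^2 - n - 12) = (n - 1)*(n + 3)*(n - 4)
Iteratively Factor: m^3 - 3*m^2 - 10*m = (m + 2)*(m^2 - 5*m) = m*(m + 2)*(m - 5)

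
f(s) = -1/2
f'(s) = 0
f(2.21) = -0.50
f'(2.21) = 0.00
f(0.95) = -0.50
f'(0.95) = 0.00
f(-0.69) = -0.50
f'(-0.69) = 0.00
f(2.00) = -0.50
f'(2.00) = 0.00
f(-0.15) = -0.50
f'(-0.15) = 0.00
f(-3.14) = -0.50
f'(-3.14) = 0.00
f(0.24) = -0.50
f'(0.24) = 0.00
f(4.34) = -0.50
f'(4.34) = 0.00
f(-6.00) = -0.50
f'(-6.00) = 0.00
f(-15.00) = -0.50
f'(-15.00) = 0.00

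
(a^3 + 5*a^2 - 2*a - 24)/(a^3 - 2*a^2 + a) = (a^3 + 5*a^2 - 2*a - 24)/(a*(a^2 - 2*a + 1))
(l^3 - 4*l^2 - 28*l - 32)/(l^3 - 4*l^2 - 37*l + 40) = (l^2 + 4*l + 4)/(l^2 + 4*l - 5)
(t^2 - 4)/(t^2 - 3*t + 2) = (t + 2)/(t - 1)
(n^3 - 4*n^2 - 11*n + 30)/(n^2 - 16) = (n^3 - 4*n^2 - 11*n + 30)/(n^2 - 16)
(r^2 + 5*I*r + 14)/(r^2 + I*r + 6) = (r + 7*I)/(r + 3*I)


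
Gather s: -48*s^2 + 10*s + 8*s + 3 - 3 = -48*s^2 + 18*s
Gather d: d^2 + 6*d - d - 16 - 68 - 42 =d^2 + 5*d - 126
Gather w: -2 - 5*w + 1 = -5*w - 1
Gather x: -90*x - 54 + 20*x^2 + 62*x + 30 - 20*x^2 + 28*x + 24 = 0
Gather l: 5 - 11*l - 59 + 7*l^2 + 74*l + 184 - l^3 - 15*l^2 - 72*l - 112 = -l^3 - 8*l^2 - 9*l + 18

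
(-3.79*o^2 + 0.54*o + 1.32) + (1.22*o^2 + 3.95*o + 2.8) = -2.57*o^2 + 4.49*o + 4.12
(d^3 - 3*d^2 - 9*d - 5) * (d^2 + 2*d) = d^5 - d^4 - 15*d^3 - 23*d^2 - 10*d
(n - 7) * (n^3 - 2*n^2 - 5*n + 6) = n^4 - 9*n^3 + 9*n^2 + 41*n - 42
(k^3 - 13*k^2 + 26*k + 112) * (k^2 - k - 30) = k^5 - 14*k^4 + 9*k^3 + 476*k^2 - 892*k - 3360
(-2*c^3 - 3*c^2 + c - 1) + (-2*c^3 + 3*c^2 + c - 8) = -4*c^3 + 2*c - 9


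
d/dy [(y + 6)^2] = 2*y + 12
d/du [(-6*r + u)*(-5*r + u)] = -11*r + 2*u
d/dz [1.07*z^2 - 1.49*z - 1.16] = 2.14*z - 1.49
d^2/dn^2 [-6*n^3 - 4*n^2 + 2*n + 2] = -36*n - 8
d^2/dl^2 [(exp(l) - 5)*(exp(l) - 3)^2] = (9*exp(2*l) - 44*exp(l) + 39)*exp(l)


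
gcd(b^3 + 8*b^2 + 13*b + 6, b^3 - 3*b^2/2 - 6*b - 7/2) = b^2 + 2*b + 1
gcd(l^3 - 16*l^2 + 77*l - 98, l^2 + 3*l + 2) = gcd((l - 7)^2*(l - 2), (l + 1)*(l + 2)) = 1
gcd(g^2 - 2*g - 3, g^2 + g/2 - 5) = 1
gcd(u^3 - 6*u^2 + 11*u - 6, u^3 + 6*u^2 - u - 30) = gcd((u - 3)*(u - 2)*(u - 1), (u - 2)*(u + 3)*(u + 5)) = u - 2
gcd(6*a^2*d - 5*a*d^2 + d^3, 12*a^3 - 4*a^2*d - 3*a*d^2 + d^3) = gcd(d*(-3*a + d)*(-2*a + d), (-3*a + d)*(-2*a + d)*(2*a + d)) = 6*a^2 - 5*a*d + d^2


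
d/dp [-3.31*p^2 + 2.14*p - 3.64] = 2.14 - 6.62*p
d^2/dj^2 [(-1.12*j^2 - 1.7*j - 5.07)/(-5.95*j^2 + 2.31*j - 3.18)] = (151.15618*j^3 + 949.79493*j^2 - 611.10189*j - 90.12339)/(210.644875*j^6 - 245.339325*j^5 + 432.989235*j^4 - 274.571451*j^3 + 231.412734*j^2 - 70.078932*j + 32.157432)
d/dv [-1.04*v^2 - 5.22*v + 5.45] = -2.08*v - 5.22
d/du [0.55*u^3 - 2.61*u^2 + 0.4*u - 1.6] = 1.65*u^2 - 5.22*u + 0.4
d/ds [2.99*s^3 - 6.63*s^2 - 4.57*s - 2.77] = 8.97*s^2 - 13.26*s - 4.57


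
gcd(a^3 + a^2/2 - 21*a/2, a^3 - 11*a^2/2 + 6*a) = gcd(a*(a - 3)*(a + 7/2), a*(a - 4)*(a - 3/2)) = a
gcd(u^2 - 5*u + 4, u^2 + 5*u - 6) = u - 1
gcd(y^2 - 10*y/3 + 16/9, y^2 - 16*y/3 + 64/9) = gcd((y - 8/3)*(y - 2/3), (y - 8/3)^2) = y - 8/3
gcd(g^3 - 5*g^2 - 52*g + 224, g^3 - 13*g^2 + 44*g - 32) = g^2 - 12*g + 32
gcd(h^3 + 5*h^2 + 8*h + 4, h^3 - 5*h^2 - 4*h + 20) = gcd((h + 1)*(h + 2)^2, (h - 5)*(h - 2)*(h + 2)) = h + 2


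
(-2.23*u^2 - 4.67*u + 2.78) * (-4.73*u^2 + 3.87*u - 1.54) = 10.5479*u^4 + 13.459*u^3 - 27.7881*u^2 + 17.9504*u - 4.2812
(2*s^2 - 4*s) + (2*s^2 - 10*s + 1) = 4*s^2 - 14*s + 1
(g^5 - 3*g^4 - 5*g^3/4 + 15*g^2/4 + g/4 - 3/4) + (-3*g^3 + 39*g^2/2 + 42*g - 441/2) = g^5 - 3*g^4 - 17*g^3/4 + 93*g^2/4 + 169*g/4 - 885/4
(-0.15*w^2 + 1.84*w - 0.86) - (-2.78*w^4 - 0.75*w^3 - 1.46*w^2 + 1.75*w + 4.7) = 2.78*w^4 + 0.75*w^3 + 1.31*w^2 + 0.0900000000000001*w - 5.56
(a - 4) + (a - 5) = 2*a - 9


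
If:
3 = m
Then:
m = 3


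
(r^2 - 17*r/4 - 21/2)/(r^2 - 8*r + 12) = (r + 7/4)/(r - 2)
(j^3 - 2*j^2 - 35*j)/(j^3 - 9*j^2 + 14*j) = (j + 5)/(j - 2)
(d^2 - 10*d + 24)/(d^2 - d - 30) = (d - 4)/(d + 5)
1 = 1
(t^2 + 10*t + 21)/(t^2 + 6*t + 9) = (t + 7)/(t + 3)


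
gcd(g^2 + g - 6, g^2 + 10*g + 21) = g + 3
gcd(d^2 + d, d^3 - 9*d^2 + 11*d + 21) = d + 1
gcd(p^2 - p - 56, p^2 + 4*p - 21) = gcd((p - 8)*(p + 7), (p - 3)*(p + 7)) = p + 7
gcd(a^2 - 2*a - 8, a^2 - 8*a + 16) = a - 4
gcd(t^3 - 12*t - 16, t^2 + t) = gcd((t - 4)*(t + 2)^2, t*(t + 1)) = 1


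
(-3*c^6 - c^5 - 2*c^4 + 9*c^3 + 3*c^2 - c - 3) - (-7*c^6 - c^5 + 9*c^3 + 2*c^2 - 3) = 4*c^6 - 2*c^4 + c^2 - c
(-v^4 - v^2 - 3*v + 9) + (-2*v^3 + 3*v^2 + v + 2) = -v^4 - 2*v^3 + 2*v^2 - 2*v + 11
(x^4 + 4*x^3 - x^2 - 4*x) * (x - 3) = x^5 + x^4 - 13*x^3 - x^2 + 12*x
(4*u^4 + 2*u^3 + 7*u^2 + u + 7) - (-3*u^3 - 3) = 4*u^4 + 5*u^3 + 7*u^2 + u + 10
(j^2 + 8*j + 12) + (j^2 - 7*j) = 2*j^2 + j + 12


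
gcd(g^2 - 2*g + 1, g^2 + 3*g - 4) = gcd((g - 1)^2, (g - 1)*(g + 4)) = g - 1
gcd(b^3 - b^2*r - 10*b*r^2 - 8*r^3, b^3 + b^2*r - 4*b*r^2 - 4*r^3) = b^2 + 3*b*r + 2*r^2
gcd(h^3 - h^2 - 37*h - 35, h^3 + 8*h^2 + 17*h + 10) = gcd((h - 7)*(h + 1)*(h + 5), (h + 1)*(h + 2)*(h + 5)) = h^2 + 6*h + 5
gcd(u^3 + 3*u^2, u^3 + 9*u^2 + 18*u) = u^2 + 3*u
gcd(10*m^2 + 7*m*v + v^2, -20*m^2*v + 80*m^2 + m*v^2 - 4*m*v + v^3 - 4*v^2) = 5*m + v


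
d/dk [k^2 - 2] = 2*k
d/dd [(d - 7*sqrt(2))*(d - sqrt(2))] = 2*d - 8*sqrt(2)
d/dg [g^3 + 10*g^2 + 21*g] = 3*g^2 + 20*g + 21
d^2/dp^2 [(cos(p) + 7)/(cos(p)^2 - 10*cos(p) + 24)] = (-9*(1 - cos(2*p))^2*cos(p)/4 - 19*(1 - cos(2*p))^2/2 - 5105*cos(p)/2 - 151*cos(2*p) + 87*cos(3*p) + cos(5*p)/2 + 1431)/((cos(p) - 6)^3*(cos(p) - 4)^3)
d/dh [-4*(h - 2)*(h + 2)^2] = 4*(2 - 3*h)*(h + 2)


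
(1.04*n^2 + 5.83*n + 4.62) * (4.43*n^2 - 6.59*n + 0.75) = 4.6072*n^4 + 18.9733*n^3 - 17.1731*n^2 - 26.0733*n + 3.465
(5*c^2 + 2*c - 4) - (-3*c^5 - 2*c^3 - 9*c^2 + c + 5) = 3*c^5 + 2*c^3 + 14*c^2 + c - 9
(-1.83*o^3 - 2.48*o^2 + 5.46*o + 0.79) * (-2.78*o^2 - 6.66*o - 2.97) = 5.0874*o^5 + 19.0822*o^4 + 6.7731*o^3 - 31.1942*o^2 - 21.4776*o - 2.3463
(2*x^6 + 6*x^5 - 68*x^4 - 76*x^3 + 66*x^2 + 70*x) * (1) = 2*x^6 + 6*x^5 - 68*x^4 - 76*x^3 + 66*x^2 + 70*x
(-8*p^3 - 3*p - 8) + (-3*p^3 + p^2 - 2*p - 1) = -11*p^3 + p^2 - 5*p - 9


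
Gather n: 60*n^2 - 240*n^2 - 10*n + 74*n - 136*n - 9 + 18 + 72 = -180*n^2 - 72*n + 81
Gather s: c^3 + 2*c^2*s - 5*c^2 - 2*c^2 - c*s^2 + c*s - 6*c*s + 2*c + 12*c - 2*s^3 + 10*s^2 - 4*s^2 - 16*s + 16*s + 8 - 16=c^3 - 7*c^2 + 14*c - 2*s^3 + s^2*(6 - c) + s*(2*c^2 - 5*c) - 8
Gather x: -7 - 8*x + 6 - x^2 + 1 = -x^2 - 8*x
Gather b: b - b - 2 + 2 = 0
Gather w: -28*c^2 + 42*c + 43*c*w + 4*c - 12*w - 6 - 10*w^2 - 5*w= -28*c^2 + 46*c - 10*w^2 + w*(43*c - 17) - 6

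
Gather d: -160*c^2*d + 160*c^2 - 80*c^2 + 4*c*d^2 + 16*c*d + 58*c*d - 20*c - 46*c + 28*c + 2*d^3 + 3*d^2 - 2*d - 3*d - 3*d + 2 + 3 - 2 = 80*c^2 - 38*c + 2*d^3 + d^2*(4*c + 3) + d*(-160*c^2 + 74*c - 8) + 3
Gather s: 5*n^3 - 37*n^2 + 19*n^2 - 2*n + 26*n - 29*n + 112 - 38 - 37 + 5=5*n^3 - 18*n^2 - 5*n + 42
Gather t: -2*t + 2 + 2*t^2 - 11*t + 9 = 2*t^2 - 13*t + 11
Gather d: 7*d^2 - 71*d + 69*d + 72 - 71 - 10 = 7*d^2 - 2*d - 9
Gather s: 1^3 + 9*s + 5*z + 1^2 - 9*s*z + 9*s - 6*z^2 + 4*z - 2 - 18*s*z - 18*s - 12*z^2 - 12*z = -27*s*z - 18*z^2 - 3*z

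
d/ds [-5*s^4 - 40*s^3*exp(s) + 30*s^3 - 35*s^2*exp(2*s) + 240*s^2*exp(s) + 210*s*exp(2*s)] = -40*s^3*exp(s) - 20*s^3 - 70*s^2*exp(2*s) + 120*s^2*exp(s) + 90*s^2 + 350*s*exp(2*s) + 480*s*exp(s) + 210*exp(2*s)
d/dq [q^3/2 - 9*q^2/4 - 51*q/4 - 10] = 3*q^2/2 - 9*q/2 - 51/4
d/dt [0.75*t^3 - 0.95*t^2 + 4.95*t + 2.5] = 2.25*t^2 - 1.9*t + 4.95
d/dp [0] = 0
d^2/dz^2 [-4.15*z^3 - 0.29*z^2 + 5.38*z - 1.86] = -24.9*z - 0.58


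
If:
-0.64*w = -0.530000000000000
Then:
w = 0.83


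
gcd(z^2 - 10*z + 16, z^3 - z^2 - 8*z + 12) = z - 2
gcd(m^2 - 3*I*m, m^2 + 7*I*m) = m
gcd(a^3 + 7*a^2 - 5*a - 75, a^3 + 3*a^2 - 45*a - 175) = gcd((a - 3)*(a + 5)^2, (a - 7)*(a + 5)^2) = a^2 + 10*a + 25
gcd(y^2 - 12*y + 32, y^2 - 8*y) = y - 8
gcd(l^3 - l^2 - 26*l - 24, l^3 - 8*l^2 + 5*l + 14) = l + 1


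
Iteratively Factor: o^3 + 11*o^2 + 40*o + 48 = (o + 4)*(o^2 + 7*o + 12) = (o + 4)^2*(o + 3)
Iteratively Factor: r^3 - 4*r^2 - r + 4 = (r - 4)*(r^2 - 1) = (r - 4)*(r - 1)*(r + 1)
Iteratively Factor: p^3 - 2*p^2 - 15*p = (p + 3)*(p^2 - 5*p) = (p - 5)*(p + 3)*(p)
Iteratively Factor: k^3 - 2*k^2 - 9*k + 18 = (k - 3)*(k^2 + k - 6) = (k - 3)*(k - 2)*(k + 3)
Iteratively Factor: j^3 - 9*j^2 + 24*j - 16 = (j - 4)*(j^2 - 5*j + 4) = (j - 4)*(j - 1)*(j - 4)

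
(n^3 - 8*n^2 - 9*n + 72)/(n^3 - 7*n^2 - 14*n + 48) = (n - 3)/(n - 2)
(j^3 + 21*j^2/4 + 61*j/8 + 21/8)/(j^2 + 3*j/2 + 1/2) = (4*j^2 + 19*j + 21)/(4*(j + 1))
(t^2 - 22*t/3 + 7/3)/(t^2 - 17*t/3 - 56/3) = (-3*t^2 + 22*t - 7)/(-3*t^2 + 17*t + 56)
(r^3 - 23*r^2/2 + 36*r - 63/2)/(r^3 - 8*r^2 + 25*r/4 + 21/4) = 2*(r - 3)/(2*r + 1)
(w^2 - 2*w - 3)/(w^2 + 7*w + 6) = (w - 3)/(w + 6)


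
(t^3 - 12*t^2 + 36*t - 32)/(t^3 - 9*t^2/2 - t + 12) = 2*(t^2 - 10*t + 16)/(2*t^2 - 5*t - 12)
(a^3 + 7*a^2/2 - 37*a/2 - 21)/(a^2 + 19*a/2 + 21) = (2*a^2 - 5*a - 7)/(2*a + 7)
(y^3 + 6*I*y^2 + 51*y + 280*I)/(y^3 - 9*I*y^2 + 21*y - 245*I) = (y + 8*I)/(y - 7*I)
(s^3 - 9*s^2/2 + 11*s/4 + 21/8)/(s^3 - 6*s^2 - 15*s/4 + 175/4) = (4*s^2 - 4*s - 3)/(2*(2*s^2 - 5*s - 25))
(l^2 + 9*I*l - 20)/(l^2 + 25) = (l + 4*I)/(l - 5*I)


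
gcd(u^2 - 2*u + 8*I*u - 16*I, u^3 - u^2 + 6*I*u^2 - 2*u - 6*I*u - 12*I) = u - 2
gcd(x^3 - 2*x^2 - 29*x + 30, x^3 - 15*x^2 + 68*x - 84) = x - 6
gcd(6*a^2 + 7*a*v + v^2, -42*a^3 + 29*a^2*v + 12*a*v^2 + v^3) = 6*a + v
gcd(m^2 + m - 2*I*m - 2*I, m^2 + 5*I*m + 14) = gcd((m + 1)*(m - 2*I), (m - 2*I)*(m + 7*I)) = m - 2*I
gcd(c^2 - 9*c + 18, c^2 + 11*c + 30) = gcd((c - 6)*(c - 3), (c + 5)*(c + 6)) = 1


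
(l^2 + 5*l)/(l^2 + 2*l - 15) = l/(l - 3)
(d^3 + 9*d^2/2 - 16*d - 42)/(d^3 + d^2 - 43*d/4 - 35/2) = 2*(d + 6)/(2*d + 5)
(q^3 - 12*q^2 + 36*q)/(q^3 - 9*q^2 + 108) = q/(q + 3)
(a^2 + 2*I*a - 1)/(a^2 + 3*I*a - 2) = (a + I)/(a + 2*I)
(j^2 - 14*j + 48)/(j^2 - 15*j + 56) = (j - 6)/(j - 7)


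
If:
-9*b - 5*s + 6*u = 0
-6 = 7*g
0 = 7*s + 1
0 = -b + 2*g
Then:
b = -12/7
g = -6/7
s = -1/7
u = -113/42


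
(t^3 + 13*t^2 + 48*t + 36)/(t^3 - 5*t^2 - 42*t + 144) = (t^2 + 7*t + 6)/(t^2 - 11*t + 24)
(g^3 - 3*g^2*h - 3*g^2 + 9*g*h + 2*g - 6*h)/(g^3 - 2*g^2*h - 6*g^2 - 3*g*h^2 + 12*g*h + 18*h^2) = (g^2 - 3*g + 2)/(g^2 + g*h - 6*g - 6*h)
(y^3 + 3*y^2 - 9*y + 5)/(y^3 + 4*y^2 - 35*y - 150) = (y^2 - 2*y + 1)/(y^2 - y - 30)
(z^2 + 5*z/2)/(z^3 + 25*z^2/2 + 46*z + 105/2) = z/(z^2 + 10*z + 21)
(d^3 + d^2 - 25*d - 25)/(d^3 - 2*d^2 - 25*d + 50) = (d + 1)/(d - 2)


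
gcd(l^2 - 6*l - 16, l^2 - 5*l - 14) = l + 2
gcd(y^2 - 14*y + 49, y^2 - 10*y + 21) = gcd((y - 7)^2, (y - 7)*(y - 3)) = y - 7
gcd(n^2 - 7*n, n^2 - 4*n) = n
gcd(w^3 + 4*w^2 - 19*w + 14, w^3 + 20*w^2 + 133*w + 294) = w + 7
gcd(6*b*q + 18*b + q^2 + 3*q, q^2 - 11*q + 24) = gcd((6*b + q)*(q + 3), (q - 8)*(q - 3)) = 1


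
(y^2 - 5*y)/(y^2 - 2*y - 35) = y*(5 - y)/(-y^2 + 2*y + 35)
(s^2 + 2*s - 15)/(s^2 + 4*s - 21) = (s + 5)/(s + 7)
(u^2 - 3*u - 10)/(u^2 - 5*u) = (u + 2)/u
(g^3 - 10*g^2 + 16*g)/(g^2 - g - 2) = g*(g - 8)/(g + 1)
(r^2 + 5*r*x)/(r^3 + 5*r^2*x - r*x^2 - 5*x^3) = r/(r^2 - x^2)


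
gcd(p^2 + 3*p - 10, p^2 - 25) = p + 5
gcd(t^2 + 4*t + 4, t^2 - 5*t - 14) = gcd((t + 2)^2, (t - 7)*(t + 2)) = t + 2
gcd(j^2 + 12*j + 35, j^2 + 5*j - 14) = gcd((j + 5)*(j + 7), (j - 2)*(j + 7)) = j + 7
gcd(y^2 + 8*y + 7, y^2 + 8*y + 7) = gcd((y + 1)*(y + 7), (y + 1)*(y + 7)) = y^2 + 8*y + 7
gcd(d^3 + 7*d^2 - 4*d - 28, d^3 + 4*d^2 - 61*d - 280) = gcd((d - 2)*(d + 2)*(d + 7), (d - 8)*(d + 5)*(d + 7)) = d + 7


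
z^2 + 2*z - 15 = (z - 3)*(z + 5)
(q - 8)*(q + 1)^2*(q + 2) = q^4 - 4*q^3 - 27*q^2 - 38*q - 16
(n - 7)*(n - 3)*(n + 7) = n^3 - 3*n^2 - 49*n + 147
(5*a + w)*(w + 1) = 5*a*w + 5*a + w^2 + w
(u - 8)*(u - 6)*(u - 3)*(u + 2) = u^4 - 15*u^3 + 56*u^2 + 36*u - 288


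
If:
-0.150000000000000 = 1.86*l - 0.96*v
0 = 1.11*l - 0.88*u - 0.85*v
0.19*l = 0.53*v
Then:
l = -0.10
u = -0.09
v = -0.04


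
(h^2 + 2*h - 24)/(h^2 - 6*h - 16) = (-h^2 - 2*h + 24)/(-h^2 + 6*h + 16)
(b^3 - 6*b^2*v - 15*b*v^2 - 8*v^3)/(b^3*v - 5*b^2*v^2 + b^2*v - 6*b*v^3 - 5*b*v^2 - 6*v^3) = (-b^2 + 7*b*v + 8*v^2)/(v*(-b^2 + 6*b*v - b + 6*v))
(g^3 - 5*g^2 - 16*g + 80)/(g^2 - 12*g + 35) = (g^2 - 16)/(g - 7)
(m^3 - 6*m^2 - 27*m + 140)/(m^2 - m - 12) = (m^2 - 2*m - 35)/(m + 3)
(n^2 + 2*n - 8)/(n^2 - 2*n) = (n + 4)/n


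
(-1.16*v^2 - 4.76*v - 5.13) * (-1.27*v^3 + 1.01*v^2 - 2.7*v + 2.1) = 1.4732*v^5 + 4.8736*v^4 + 4.8395*v^3 + 5.2347*v^2 + 3.855*v - 10.773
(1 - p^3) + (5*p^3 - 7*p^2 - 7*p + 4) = 4*p^3 - 7*p^2 - 7*p + 5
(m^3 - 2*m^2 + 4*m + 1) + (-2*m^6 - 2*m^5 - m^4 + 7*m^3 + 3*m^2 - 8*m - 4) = -2*m^6 - 2*m^5 - m^4 + 8*m^3 + m^2 - 4*m - 3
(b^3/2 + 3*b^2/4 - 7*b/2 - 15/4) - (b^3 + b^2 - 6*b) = -b^3/2 - b^2/4 + 5*b/2 - 15/4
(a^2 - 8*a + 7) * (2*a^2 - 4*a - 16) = 2*a^4 - 20*a^3 + 30*a^2 + 100*a - 112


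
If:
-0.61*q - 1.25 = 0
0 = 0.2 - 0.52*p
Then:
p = 0.38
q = -2.05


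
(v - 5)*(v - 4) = v^2 - 9*v + 20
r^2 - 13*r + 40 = (r - 8)*(r - 5)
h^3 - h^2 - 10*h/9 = h*(h - 5/3)*(h + 2/3)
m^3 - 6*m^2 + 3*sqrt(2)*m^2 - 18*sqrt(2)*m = m*(m - 6)*(m + 3*sqrt(2))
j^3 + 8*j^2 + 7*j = j*(j + 1)*(j + 7)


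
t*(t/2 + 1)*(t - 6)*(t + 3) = t^4/2 - t^3/2 - 12*t^2 - 18*t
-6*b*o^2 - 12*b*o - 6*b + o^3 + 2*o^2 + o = (-6*b + o)*(o + 1)^2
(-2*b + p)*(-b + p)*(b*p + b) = 2*b^3*p + 2*b^3 - 3*b^2*p^2 - 3*b^2*p + b*p^3 + b*p^2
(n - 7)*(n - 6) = n^2 - 13*n + 42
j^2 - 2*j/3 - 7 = (j - 3)*(j + 7/3)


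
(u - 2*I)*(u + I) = u^2 - I*u + 2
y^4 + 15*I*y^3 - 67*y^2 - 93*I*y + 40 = (y + I)^2*(y + 5*I)*(y + 8*I)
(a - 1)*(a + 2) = a^2 + a - 2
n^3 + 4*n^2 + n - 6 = (n - 1)*(n + 2)*(n + 3)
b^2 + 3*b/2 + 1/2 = (b + 1/2)*(b + 1)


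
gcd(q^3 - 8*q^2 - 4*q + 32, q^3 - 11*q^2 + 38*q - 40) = q - 2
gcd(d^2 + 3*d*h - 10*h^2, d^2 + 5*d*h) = d + 5*h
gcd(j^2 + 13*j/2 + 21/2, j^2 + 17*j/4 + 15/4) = j + 3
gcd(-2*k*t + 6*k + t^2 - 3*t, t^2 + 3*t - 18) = t - 3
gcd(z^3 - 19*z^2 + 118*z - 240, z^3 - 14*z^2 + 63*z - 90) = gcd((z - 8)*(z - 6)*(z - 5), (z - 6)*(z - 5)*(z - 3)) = z^2 - 11*z + 30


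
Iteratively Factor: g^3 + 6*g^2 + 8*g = (g + 2)*(g^2 + 4*g) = (g + 2)*(g + 4)*(g)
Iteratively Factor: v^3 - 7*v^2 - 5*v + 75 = (v + 3)*(v^2 - 10*v + 25) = (v - 5)*(v + 3)*(v - 5)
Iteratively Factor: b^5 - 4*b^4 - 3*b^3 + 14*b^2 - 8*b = (b + 2)*(b^4 - 6*b^3 + 9*b^2 - 4*b) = (b - 1)*(b + 2)*(b^3 - 5*b^2 + 4*b) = (b - 4)*(b - 1)*(b + 2)*(b^2 - b) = (b - 4)*(b - 1)^2*(b + 2)*(b)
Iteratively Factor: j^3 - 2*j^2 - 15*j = (j - 5)*(j^2 + 3*j) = (j - 5)*(j + 3)*(j)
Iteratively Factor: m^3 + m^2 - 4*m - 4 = (m - 2)*(m^2 + 3*m + 2) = (m - 2)*(m + 1)*(m + 2)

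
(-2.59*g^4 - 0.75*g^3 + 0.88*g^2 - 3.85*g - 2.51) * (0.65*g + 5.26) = -1.6835*g^5 - 14.1109*g^4 - 3.373*g^3 + 2.1263*g^2 - 21.8825*g - 13.2026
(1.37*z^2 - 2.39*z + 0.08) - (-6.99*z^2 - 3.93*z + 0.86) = 8.36*z^2 + 1.54*z - 0.78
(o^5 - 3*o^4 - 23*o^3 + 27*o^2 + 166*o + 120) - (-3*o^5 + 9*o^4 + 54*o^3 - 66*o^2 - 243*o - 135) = 4*o^5 - 12*o^4 - 77*o^3 + 93*o^2 + 409*o + 255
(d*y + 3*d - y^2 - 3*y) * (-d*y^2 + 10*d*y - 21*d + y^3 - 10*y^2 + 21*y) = -d^2*y^3 + 7*d^2*y^2 + 9*d^2*y - 63*d^2 + 2*d*y^4 - 14*d*y^3 - 18*d*y^2 + 126*d*y - y^5 + 7*y^4 + 9*y^3 - 63*y^2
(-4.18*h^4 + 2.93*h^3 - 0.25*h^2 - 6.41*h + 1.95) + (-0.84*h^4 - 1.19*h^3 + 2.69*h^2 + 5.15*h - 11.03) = -5.02*h^4 + 1.74*h^3 + 2.44*h^2 - 1.26*h - 9.08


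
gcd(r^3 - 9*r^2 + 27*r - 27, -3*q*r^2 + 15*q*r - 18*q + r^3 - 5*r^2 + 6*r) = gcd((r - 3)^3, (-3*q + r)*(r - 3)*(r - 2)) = r - 3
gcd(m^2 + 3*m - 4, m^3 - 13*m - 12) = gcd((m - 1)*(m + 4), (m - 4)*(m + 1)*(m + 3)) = 1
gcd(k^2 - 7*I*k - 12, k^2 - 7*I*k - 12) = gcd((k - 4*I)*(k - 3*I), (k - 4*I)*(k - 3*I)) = k^2 - 7*I*k - 12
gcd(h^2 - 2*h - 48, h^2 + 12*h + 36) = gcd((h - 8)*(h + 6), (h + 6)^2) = h + 6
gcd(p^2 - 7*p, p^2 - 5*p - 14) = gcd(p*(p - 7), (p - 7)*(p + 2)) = p - 7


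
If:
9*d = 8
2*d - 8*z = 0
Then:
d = 8/9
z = 2/9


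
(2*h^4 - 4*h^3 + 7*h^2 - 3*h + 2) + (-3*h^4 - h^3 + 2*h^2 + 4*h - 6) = -h^4 - 5*h^3 + 9*h^2 + h - 4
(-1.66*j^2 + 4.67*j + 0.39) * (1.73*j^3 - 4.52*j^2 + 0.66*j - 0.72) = -2.8718*j^5 + 15.5823*j^4 - 21.5293*j^3 + 2.5146*j^2 - 3.105*j - 0.2808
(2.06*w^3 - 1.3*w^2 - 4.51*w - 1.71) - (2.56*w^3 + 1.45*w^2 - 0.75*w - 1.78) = -0.5*w^3 - 2.75*w^2 - 3.76*w + 0.0700000000000001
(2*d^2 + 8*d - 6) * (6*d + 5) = 12*d^3 + 58*d^2 + 4*d - 30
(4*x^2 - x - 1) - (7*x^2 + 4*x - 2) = -3*x^2 - 5*x + 1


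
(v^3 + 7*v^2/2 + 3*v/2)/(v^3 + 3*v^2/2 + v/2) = (v + 3)/(v + 1)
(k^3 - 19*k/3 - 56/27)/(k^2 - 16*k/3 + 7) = (27*k^3 - 171*k - 56)/(9*(3*k^2 - 16*k + 21))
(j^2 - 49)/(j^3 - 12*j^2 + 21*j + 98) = (j + 7)/(j^2 - 5*j - 14)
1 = 1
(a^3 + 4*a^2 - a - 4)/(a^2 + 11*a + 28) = (a^2 - 1)/(a + 7)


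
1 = 1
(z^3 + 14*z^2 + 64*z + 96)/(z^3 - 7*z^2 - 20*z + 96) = (z^2 + 10*z + 24)/(z^2 - 11*z + 24)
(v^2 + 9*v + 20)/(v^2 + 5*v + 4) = (v + 5)/(v + 1)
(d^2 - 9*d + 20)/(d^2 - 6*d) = (d^2 - 9*d + 20)/(d*(d - 6))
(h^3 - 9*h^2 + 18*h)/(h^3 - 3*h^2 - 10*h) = (-h^2 + 9*h - 18)/(-h^2 + 3*h + 10)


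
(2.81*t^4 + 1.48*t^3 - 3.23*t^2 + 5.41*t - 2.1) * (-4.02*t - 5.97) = -11.2962*t^5 - 22.7253*t^4 + 4.149*t^3 - 2.4651*t^2 - 23.8557*t + 12.537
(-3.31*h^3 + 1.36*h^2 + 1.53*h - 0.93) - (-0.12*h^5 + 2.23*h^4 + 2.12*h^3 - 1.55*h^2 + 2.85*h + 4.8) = 0.12*h^5 - 2.23*h^4 - 5.43*h^3 + 2.91*h^2 - 1.32*h - 5.73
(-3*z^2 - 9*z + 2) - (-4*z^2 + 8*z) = z^2 - 17*z + 2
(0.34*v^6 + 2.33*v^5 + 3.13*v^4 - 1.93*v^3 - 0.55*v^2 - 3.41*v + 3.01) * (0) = 0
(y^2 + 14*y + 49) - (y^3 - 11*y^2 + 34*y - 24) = -y^3 + 12*y^2 - 20*y + 73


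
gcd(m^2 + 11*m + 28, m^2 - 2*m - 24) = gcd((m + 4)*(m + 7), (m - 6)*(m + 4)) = m + 4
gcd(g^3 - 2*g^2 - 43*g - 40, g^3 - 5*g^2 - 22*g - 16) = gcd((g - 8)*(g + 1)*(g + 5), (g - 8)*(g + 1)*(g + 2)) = g^2 - 7*g - 8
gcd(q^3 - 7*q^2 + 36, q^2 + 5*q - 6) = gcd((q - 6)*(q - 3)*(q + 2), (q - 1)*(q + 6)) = 1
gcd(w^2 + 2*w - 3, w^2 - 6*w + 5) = w - 1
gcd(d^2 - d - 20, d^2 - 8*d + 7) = 1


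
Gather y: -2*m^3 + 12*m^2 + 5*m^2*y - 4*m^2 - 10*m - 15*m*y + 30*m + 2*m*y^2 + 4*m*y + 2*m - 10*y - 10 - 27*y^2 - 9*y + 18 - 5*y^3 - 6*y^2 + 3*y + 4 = -2*m^3 + 8*m^2 + 22*m - 5*y^3 + y^2*(2*m - 33) + y*(5*m^2 - 11*m - 16) + 12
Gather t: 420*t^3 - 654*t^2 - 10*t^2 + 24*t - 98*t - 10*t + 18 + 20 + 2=420*t^3 - 664*t^2 - 84*t + 40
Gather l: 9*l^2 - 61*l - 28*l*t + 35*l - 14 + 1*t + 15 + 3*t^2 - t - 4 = 9*l^2 + l*(-28*t - 26) + 3*t^2 - 3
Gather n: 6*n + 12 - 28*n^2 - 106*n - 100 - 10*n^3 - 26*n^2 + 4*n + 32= -10*n^3 - 54*n^2 - 96*n - 56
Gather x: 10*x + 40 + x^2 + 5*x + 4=x^2 + 15*x + 44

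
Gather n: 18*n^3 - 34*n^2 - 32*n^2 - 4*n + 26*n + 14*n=18*n^3 - 66*n^2 + 36*n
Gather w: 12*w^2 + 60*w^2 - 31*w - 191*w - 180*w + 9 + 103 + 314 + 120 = 72*w^2 - 402*w + 546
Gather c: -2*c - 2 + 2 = -2*c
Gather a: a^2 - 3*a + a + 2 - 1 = a^2 - 2*a + 1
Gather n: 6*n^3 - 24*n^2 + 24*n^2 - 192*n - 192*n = 6*n^3 - 384*n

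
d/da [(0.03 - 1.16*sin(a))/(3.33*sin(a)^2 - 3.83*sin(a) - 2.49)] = (3.8628*sin(a)^2 - 0.1998*sin(a) + 3.0033)*cos(a)/(11.0889*sin(a)^4 - 25.5078*sin(a)^3 - 1.9145*sin(a)^2 + 19.0734*sin(a) + 6.2001)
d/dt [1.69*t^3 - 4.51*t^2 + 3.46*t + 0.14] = 5.07*t^2 - 9.02*t + 3.46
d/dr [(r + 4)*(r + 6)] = 2*r + 10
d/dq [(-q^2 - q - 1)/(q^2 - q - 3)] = 2*(q^2 + 4*q + 1)/(q^4 - 2*q^3 - 5*q^2 + 6*q + 9)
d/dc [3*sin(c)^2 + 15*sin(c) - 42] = 3*(2*sin(c) + 5)*cos(c)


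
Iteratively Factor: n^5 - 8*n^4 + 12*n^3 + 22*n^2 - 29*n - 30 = (n - 3)*(n^4 - 5*n^3 - 3*n^2 + 13*n + 10) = (n - 3)*(n + 1)*(n^3 - 6*n^2 + 3*n + 10) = (n - 3)*(n - 2)*(n + 1)*(n^2 - 4*n - 5) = (n - 3)*(n - 2)*(n + 1)^2*(n - 5)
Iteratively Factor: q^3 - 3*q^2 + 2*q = (q)*(q^2 - 3*q + 2) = q*(q - 2)*(q - 1)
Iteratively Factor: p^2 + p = (p + 1)*(p)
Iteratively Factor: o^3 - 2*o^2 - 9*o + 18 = (o + 3)*(o^2 - 5*o + 6) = (o - 2)*(o + 3)*(o - 3)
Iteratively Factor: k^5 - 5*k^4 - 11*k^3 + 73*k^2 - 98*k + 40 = (k - 1)*(k^4 - 4*k^3 - 15*k^2 + 58*k - 40) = (k - 5)*(k - 1)*(k^3 + k^2 - 10*k + 8) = (k - 5)*(k - 1)*(k + 4)*(k^2 - 3*k + 2) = (k - 5)*(k - 1)^2*(k + 4)*(k - 2)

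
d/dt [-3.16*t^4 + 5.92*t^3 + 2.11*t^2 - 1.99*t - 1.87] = -12.64*t^3 + 17.76*t^2 + 4.22*t - 1.99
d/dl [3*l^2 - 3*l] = 6*l - 3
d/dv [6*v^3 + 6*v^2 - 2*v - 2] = 18*v^2 + 12*v - 2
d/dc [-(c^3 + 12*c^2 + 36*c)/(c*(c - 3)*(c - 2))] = (17*c^2 + 60*c - 252)/(c^4 - 10*c^3 + 37*c^2 - 60*c + 36)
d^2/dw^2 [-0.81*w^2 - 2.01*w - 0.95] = -1.62000000000000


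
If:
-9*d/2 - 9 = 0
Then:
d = -2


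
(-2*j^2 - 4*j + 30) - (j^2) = -3*j^2 - 4*j + 30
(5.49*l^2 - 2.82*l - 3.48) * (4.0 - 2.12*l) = -11.6388*l^3 + 27.9384*l^2 - 3.9024*l - 13.92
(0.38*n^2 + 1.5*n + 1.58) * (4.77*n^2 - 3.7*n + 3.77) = 1.8126*n^4 + 5.749*n^3 + 3.4192*n^2 - 0.191000000000001*n + 5.9566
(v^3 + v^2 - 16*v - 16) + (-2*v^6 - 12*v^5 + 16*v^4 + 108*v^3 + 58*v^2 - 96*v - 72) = -2*v^6 - 12*v^5 + 16*v^4 + 109*v^3 + 59*v^2 - 112*v - 88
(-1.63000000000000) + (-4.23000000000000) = -5.86000000000000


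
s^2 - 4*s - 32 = (s - 8)*(s + 4)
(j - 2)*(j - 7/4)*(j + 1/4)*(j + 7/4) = j^4 - 7*j^3/4 - 57*j^2/16 + 343*j/64 + 49/32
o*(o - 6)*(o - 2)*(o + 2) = o^4 - 6*o^3 - 4*o^2 + 24*o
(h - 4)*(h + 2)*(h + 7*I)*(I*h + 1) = I*h^4 - 6*h^3 - 2*I*h^3 + 12*h^2 - I*h^2 + 48*h - 14*I*h - 56*I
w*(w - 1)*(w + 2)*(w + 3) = w^4 + 4*w^3 + w^2 - 6*w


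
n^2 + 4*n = n*(n + 4)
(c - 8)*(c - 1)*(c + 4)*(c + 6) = c^4 + c^3 - 58*c^2 - 136*c + 192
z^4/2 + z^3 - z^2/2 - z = z*(z/2 + 1/2)*(z - 1)*(z + 2)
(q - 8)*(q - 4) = q^2 - 12*q + 32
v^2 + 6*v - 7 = (v - 1)*(v + 7)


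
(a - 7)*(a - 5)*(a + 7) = a^3 - 5*a^2 - 49*a + 245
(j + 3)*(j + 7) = j^2 + 10*j + 21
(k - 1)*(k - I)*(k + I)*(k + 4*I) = k^4 - k^3 + 4*I*k^3 + k^2 - 4*I*k^2 - k + 4*I*k - 4*I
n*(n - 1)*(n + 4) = n^3 + 3*n^2 - 4*n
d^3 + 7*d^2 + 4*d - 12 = (d - 1)*(d + 2)*(d + 6)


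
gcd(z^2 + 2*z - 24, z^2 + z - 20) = z - 4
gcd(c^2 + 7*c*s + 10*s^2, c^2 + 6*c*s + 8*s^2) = c + 2*s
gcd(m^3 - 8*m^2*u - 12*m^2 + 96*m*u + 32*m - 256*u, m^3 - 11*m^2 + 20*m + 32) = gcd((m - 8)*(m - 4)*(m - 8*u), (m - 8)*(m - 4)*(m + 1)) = m^2 - 12*m + 32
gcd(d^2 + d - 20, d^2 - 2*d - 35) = d + 5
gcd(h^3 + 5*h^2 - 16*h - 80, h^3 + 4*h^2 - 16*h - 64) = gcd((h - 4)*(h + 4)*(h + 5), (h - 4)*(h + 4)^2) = h^2 - 16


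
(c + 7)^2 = c^2 + 14*c + 49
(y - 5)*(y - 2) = y^2 - 7*y + 10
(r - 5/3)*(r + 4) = r^2 + 7*r/3 - 20/3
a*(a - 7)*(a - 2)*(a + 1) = a^4 - 8*a^3 + 5*a^2 + 14*a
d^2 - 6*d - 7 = (d - 7)*(d + 1)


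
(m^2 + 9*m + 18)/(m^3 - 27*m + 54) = (m + 3)/(m^2 - 6*m + 9)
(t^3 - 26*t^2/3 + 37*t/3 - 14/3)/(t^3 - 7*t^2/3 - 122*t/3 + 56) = (3*t^2 - 5*t + 2)/(3*t^2 + 14*t - 24)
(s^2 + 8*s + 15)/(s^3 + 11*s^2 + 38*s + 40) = (s + 3)/(s^2 + 6*s + 8)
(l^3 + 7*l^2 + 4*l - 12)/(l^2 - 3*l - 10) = (l^2 + 5*l - 6)/(l - 5)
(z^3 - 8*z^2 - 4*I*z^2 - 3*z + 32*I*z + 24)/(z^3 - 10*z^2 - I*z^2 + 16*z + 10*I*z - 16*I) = (z - 3*I)/(z - 2)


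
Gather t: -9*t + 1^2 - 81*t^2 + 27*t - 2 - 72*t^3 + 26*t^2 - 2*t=-72*t^3 - 55*t^2 + 16*t - 1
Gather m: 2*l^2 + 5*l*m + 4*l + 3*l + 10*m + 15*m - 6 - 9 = 2*l^2 + 7*l + m*(5*l + 25) - 15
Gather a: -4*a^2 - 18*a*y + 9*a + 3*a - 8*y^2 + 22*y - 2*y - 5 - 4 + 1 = -4*a^2 + a*(12 - 18*y) - 8*y^2 + 20*y - 8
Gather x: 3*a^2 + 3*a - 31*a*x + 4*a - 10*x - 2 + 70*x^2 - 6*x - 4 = 3*a^2 + 7*a + 70*x^2 + x*(-31*a - 16) - 6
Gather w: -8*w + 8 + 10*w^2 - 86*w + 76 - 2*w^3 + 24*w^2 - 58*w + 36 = -2*w^3 + 34*w^2 - 152*w + 120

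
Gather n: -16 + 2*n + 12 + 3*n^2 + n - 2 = 3*n^2 + 3*n - 6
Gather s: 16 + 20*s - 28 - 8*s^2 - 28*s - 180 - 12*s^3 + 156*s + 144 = -12*s^3 - 8*s^2 + 148*s - 48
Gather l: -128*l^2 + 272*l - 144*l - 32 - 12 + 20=-128*l^2 + 128*l - 24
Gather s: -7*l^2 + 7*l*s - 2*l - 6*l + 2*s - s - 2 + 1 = -7*l^2 - 8*l + s*(7*l + 1) - 1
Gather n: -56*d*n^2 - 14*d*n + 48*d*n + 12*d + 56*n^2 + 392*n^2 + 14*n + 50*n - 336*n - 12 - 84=12*d + n^2*(448 - 56*d) + n*(34*d - 272) - 96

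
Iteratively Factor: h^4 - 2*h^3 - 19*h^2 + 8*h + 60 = (h - 5)*(h^3 + 3*h^2 - 4*h - 12) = (h - 5)*(h + 3)*(h^2 - 4) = (h - 5)*(h + 2)*(h + 3)*(h - 2)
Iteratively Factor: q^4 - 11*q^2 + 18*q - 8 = (q + 4)*(q^3 - 4*q^2 + 5*q - 2) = (q - 2)*(q + 4)*(q^2 - 2*q + 1) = (q - 2)*(q - 1)*(q + 4)*(q - 1)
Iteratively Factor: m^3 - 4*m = (m - 2)*(m^2 + 2*m) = m*(m - 2)*(m + 2)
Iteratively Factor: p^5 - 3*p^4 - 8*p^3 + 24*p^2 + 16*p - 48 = (p + 2)*(p^4 - 5*p^3 + 2*p^2 + 20*p - 24) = (p - 3)*(p + 2)*(p^3 - 2*p^2 - 4*p + 8) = (p - 3)*(p - 2)*(p + 2)*(p^2 - 4) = (p - 3)*(p - 2)*(p + 2)^2*(p - 2)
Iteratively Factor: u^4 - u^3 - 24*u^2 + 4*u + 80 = (u - 5)*(u^3 + 4*u^2 - 4*u - 16) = (u - 5)*(u + 2)*(u^2 + 2*u - 8) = (u - 5)*(u - 2)*(u + 2)*(u + 4)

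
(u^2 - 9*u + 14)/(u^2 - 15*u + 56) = (u - 2)/(u - 8)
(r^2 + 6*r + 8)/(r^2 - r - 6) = (r + 4)/(r - 3)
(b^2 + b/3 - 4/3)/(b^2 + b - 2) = (b + 4/3)/(b + 2)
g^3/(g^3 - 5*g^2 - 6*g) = g^2/(g^2 - 5*g - 6)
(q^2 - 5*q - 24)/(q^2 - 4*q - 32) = (q + 3)/(q + 4)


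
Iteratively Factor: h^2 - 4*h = (h - 4)*(h)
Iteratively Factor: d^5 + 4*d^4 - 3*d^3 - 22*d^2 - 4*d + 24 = (d - 1)*(d^4 + 5*d^3 + 2*d^2 - 20*d - 24) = (d - 1)*(d + 2)*(d^3 + 3*d^2 - 4*d - 12) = (d - 1)*(d + 2)^2*(d^2 + d - 6) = (d - 1)*(d + 2)^2*(d + 3)*(d - 2)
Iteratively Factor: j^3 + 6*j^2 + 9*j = (j + 3)*(j^2 + 3*j) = (j + 3)^2*(j)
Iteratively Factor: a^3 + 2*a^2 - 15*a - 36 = (a + 3)*(a^2 - a - 12) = (a - 4)*(a + 3)*(a + 3)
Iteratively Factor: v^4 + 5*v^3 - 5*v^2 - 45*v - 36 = (v - 3)*(v^3 + 8*v^2 + 19*v + 12) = (v - 3)*(v + 1)*(v^2 + 7*v + 12) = (v - 3)*(v + 1)*(v + 4)*(v + 3)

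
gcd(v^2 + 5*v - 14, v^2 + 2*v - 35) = v + 7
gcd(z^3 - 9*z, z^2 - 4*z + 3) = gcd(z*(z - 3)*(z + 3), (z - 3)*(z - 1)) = z - 3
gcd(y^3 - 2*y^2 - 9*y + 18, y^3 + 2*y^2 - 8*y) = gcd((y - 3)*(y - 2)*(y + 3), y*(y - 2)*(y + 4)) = y - 2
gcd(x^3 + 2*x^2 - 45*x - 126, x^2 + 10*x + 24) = x + 6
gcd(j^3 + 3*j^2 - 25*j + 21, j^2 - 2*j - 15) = 1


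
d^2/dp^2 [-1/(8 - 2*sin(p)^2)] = (-2*sin(p)^4 - 5*sin(p)^2 + 4)/(sin(p)^2 - 4)^3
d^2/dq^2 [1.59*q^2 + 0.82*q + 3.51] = 3.18000000000000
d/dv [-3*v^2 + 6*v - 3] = 6 - 6*v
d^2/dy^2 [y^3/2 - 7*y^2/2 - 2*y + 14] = 3*y - 7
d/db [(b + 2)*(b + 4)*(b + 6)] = 3*b^2 + 24*b + 44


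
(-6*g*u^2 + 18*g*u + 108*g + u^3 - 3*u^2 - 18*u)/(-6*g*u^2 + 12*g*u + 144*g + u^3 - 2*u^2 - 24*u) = (u + 3)/(u + 4)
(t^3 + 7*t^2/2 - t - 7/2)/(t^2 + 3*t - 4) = (2*t^2 + 9*t + 7)/(2*(t + 4))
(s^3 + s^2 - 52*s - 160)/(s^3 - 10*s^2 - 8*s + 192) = (s + 5)/(s - 6)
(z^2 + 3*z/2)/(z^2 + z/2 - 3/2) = z/(z - 1)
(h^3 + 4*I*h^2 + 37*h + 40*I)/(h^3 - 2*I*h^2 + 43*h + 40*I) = (h^2 + 3*I*h + 40)/(h^2 - 3*I*h + 40)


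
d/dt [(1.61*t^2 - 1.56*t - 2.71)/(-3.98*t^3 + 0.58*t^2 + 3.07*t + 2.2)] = (6.4078*t^4 - 12.4176*t^3 - 26.5099*t^2 + 10.2276*t + 4.8877)/(15.8404*t^6 - 4.6168*t^5 - 24.1008*t^4 - 13.9508*t^3 + 11.9769*t^2 + 13.508*t + 4.84)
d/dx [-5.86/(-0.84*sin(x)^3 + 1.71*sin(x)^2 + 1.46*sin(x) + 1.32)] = (-14.7672*sin(x)^2 + 20.0412*sin(x) + 8.5556)*cos(x)/(-0.84*sin(x)^3 + 1.71*sin(x)^2 + 1.46*sin(x) + 1.32)^2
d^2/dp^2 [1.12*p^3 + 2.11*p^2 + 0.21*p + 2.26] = 6.72*p + 4.22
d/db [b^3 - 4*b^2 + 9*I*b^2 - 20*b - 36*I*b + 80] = 3*b^2 + b*(-8 + 18*I) - 20 - 36*I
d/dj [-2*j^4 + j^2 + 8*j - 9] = -8*j^3 + 2*j + 8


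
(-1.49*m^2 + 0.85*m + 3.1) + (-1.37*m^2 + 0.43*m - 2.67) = -2.86*m^2 + 1.28*m + 0.43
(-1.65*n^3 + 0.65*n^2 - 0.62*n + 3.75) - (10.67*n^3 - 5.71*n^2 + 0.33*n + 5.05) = -12.32*n^3 + 6.36*n^2 - 0.95*n - 1.3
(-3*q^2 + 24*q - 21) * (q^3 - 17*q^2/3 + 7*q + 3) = -3*q^5 + 41*q^4 - 178*q^3 + 278*q^2 - 75*q - 63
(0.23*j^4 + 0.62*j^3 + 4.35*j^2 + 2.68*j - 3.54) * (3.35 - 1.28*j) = -0.2944*j^5 - 0.0230999999999999*j^4 - 3.491*j^3 + 11.1421*j^2 + 13.5092*j - 11.859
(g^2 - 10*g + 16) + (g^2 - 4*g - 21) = 2*g^2 - 14*g - 5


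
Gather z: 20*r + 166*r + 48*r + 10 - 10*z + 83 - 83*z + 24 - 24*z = 234*r - 117*z + 117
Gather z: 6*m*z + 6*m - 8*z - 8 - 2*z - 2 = 6*m + z*(6*m - 10) - 10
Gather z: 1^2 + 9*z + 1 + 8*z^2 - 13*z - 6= 8*z^2 - 4*z - 4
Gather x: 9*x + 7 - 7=9*x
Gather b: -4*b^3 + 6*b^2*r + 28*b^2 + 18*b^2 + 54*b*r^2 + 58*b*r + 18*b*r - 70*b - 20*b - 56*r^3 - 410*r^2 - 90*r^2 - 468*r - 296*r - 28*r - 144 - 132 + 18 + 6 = -4*b^3 + b^2*(6*r + 46) + b*(54*r^2 + 76*r - 90) - 56*r^3 - 500*r^2 - 792*r - 252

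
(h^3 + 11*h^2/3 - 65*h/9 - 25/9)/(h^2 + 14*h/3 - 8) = (9*h^3 + 33*h^2 - 65*h - 25)/(3*(3*h^2 + 14*h - 24))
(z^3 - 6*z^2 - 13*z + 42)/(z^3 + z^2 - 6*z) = (z - 7)/z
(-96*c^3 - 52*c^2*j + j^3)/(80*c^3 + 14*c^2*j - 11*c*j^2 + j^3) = (-6*c - j)/(5*c - j)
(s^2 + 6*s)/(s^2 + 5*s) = (s + 6)/(s + 5)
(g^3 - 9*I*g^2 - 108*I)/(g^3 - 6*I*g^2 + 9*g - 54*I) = (g - 6*I)/(g - 3*I)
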